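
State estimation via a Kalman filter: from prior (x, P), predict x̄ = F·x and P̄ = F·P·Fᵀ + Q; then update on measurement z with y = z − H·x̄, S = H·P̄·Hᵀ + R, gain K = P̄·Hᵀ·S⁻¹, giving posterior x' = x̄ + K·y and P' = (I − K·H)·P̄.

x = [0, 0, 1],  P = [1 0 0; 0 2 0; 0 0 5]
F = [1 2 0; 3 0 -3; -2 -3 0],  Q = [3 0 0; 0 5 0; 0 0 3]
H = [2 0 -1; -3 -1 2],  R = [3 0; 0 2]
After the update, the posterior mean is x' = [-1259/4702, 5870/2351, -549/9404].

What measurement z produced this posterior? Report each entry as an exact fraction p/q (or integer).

z = [-1, -2]

x̄ = F·x = [0, -3, 0]
P̄ = F·P·Fᵀ + Q = [12 3 -14; 3 59 -6; -14 -6 25]
S = H·P̄·Hᵀ + R = [132 -232; -232 479]
K = P̄·Hᵀ·S⁻¹ = [1329/4702 -7/2351; -3203/2351 -1944/2351; -2651/9404 160/2351]
x' − x̄ = [-1259/4702, 12923/2351, -549/9404] = K·y
y = (KᵀK)⁻¹·Kᵀ·(x' − x̄) = [-1, -5]
z = y + H·x̄ = [-1, -5] + [0, 3] = [-1, -2]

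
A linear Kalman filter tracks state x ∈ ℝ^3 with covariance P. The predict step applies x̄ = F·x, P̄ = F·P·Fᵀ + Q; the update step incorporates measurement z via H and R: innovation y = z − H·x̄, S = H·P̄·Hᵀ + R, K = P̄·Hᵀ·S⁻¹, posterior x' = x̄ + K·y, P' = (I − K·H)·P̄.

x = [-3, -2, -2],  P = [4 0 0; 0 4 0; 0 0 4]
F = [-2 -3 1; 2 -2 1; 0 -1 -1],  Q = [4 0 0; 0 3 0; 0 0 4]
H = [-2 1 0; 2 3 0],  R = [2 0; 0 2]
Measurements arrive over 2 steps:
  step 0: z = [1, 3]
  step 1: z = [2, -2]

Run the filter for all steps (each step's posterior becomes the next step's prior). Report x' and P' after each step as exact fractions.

step 0: x' = [155/1781, 6607/7124, 429/137], P' = [552/1781 -219/1781 4/137; -219/1781 8823/35620 1/685; 4/137 1/685 7384/685]
step 1: x' = [-1055351/1054632, 14551/1054632, -3292541/1054632], P' = [7176937/24256536 -2711165/24256536 -1869437/24256536; -2711165/24256536 5775271/24256536 -886607/24256536; -1869437/24256536 -886607/24256536 187528417/24256536]

step 0: x̄ = F·x = [10, -4, 4]
step 0: P̄ = F·P·Fᵀ + Q = [60 12 8; 12 39 4; 8 4 12]
step 0: y = z − H·x̄ = [25, -5]
step 0: S = H·P̄·Hᵀ + R = [233 -171; -171 737]
step 0: K = P̄·Hᵀ·S⁻¹ = [-1323/3562 447/3562; 17583/71240 17709/71240; -39/1370 43/1370]
step 0: x' = x̄ + K·y = [155/1781, 6607/7124, 429/137]
step 0: P' = (I − K·H)·P̄ = [552/1781 -219/1781 4/137; -219/1781 8823/35620 1/685; 4/137 1/685 7384/685]
step 1: x̄ = F·x = [1247/7124, 5167/3562, -28915/7124]
step 1: P̄ = F·P·Fᵀ + Q = [592983/35620 200623/17810 -72815/7124; 200623/17810 152318/8905 -35959/3562; -72815/7124 -35959/3562 107075/7124]
step 1: y = z − H·x̄ = [1602/1781, -11936/1781]
step 1: S = H·P̄·Hᵀ + R = [72373/1781 -107455/1781; -107455/1781 3185393/8905]
step 1: K = P̄·Hᵀ·S⁻¹ = [-17065039/48513072 6220379/48513072; 11197601/48513072 11903483/48513072; 2852267/48513072 -6398695/48513072]
step 1: x' = x̄ + K·y = [-1055351/1054632, 14551/1054632, -3292541/1054632]
step 1: P' = (I − K·H)·P̄ = [7176937/24256536 -2711165/24256536 -1869437/24256536; -2711165/24256536 5775271/24256536 -886607/24256536; -1869437/24256536 -886607/24256536 187528417/24256536]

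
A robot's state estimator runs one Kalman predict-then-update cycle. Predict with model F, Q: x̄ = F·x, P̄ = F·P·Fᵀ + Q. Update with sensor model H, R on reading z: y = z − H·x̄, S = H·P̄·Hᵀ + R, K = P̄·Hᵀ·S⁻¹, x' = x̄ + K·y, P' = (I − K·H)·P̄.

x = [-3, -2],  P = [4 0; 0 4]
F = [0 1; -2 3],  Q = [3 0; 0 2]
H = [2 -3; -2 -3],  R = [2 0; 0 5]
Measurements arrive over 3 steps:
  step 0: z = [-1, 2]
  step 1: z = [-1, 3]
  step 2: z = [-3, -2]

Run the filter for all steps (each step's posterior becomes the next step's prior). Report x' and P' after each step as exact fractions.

step 0: x̄ = F·x = [-2, 0]
step 0: P̄ = F·P·Fᵀ + Q = [7 12; 12 54]
step 0: y = z − H·x̄ = [3, -2]
step 0: S = H·P̄·Hᵀ + R = [372 458; 458 663]
step 0: K = P̄·Hᵀ·S⁻¹ = [4157/18436 -2131/9218; -3153/18436 -1497/9218]
step 0: x' = x̄ + K·y = [-15877/18436, -3471/18436]
step 0: P' = (I − K·H)·P̄ = [3703/9218 1083/9218; 1083/9218 1773/9218]
step 1: x̄ = F·x = [-3471/18436, 21341/18436]
step 1: P̄ = F·P·Fᵀ + Q = [29427/9218 3153/9218; 3153/9218 36209/9218]
step 1: y = z − H·x̄ = [52529/18436, 112389/18436]
step 1: S = H·P̄·Hᵀ + R = [424189/9218 208173/9218; 208173/9218 527515/9218]
step 1: K = P̄·Hᵀ·S⁻¹ = [4369443/19573667 -185178/851029; -3259917/19573667 -129486/851029]
step 1: x' = x̄ + K·y = [-17199666/19573667, -4785908/19573667]
step 1: P' = (I − K·H)·P̄ = [7508589/19573667 2092764/19573667; 2092764/19573667 3568454/19573667]
step 2: x̄ = F·x = [-4785908/19573667, 20041608/19573667]
step 2: P̄ = F·P·Fᵀ + Q = [62289455/19573667 6519834/19573667; 6519834/19573667 76184608/19573667]
step 2: y = z − H·x̄ = [10975639/19573667, 11405674/19573667]
step 2: S = H·P̄·Hᵀ + R = [895728618/19573667 436503652/19573667; 436503652/19573667 1110925635/19573667]
step 2: K = P̄·Hᵀ·S⁻¹ = [4587431056/20551908989 -4469020948/20551908989; -3422040414/20551908989 -3124848516/20551908989]
step 2: x' = x̄ + K·y = [-5056883540/20551908989, 17303513946/20551908989]
step 2: P' = (I − K·H)·P̄ = [7879991713/20551908989 2195040438/20551908989; 2195040438/20551908989 3744720568/20551908989]

step 0: x' = [-15877/18436, -3471/18436], P' = [3703/9218 1083/9218; 1083/9218 1773/9218]
step 1: x' = [-17199666/19573667, -4785908/19573667], P' = [7508589/19573667 2092764/19573667; 2092764/19573667 3568454/19573667]
step 2: x' = [-5056883540/20551908989, 17303513946/20551908989], P' = [7879991713/20551908989 2195040438/20551908989; 2195040438/20551908989 3744720568/20551908989]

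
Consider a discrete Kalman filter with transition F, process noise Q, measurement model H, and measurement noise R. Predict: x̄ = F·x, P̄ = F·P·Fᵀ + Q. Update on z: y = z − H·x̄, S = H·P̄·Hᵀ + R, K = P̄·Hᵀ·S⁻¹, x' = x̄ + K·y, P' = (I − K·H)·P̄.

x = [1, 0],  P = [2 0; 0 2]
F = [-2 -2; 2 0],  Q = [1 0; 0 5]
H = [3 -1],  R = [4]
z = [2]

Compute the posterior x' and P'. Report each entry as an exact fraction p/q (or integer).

x̄ = F·x = [-2, 2]
P̄ = F·P·Fᵀ + Q = [17 -8; -8 13]
y = z − H·x̄ = [10]
S = H·P̄·Hᵀ + R = [218]
K = P̄·Hᵀ·S⁻¹ = [59/218; -37/218]
x' = x̄ + K·y = [77/109, 33/109]
P' = (I − K·H)·P̄ = [225/218 439/218; 439/218 1465/218]

x' = [77/109, 33/109]
P' = [225/218 439/218; 439/218 1465/218]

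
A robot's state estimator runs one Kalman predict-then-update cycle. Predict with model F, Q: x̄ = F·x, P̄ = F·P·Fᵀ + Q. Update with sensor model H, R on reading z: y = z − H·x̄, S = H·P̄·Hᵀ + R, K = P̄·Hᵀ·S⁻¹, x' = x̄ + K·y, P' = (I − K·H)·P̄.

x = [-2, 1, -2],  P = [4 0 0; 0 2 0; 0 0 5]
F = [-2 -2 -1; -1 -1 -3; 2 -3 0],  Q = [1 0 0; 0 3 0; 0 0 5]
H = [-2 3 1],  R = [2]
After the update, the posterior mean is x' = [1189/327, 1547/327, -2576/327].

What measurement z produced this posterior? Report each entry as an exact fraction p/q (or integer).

x̄ = F·x = [4, 7, -7]
P̄ = F·P·Fᵀ + Q = [30 27 -4; 27 54 -2; -4 -2 39]
S = H·P̄·Hᵀ + R = [327]
K = P̄·Hᵀ·S⁻¹ = [17/327; 106/327; 41/327]
x' − x̄ = [-119/327, -742/327, -287/327] = K·y
y = (KᵀK)⁻¹·Kᵀ·(x' − x̄) = [-7]
z = y + H·x̄ = [-7] + [6] = [-1]

z = [-1]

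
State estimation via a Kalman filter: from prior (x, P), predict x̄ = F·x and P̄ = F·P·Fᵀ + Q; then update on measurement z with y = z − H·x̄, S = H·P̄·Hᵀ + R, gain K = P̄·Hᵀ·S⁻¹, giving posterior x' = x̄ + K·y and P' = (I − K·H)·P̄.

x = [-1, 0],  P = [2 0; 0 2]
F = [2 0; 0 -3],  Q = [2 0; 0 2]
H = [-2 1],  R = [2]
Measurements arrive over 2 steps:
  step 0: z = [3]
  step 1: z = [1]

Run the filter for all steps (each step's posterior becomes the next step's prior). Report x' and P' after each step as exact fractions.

step 0: x̄ = F·x = [-2, 0]
step 0: P̄ = F·P·Fᵀ + Q = [10 0; 0 20]
step 0: y = z − H·x̄ = [-1]
step 0: S = H·P̄·Hᵀ + R = [62]
step 0: K = P̄·Hᵀ·S⁻¹ = [-10/31; 10/31]
step 0: x' = x̄ + K·y = [-52/31, -10/31]
step 0: P' = (I − K·H)·P̄ = [110/31 200/31; 200/31 420/31]
step 1: x̄ = F·x = [-104/31, 30/31]
step 1: P̄ = F·P·Fᵀ + Q = [502/31 -1200/31; -1200/31 3842/31]
step 1: y = z − H·x̄ = [-207/31]
step 1: S = H·P̄·Hᵀ + R = [10712/31]
step 1: K = P̄·Hᵀ·S⁻¹ = [-551/2678; 3121/5356]
step 1: x' = x̄ + K·y = [-5305/2678, -15657/5356]
step 1: P' = (I − K·H)·P̄ = [2096/1339 3641/1339; 3641/1339 17685/2678]

step 0: x' = [-52/31, -10/31], P' = [110/31 200/31; 200/31 420/31]
step 1: x' = [-5305/2678, -15657/5356], P' = [2096/1339 3641/1339; 3641/1339 17685/2678]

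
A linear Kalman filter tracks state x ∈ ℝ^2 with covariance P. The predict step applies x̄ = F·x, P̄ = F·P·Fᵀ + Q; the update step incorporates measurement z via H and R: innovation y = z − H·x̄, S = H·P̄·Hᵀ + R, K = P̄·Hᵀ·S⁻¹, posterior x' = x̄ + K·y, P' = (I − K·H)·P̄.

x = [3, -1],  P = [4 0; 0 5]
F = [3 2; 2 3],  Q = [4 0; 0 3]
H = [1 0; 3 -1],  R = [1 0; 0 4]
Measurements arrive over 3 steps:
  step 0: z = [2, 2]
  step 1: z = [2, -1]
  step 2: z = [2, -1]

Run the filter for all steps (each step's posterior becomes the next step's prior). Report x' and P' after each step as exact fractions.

step 0: x' = [575/362, 655/362], P' = [291/362 747/362; 747/362 3067/362]
step 1: x' = [638921/439919, 1731214/439919], P' = [351117/439919 869199/439919; 869199/439919 3404241/439919]
step 2: x' = [838873431/500919544, 2486451821/500919544], P' = [397653767/500919544 980683269/500919544; 980683269/500919544 3838381887/500919544]

step 0: x̄ = F·x = [7, 3]
step 0: P̄ = F·P·Fᵀ + Q = [60 54; 54 64]
step 0: y = z − H·x̄ = [-5, -16]
step 0: S = H·P̄·Hᵀ + R = [61 126; 126 284]
step 0: K = P̄·Hᵀ·S⁻¹ = [291/362 63/724; 747/362 -413/724]
step 0: x' = x̄ + K·y = [575/362, 655/362]
step 0: P' = (I − K·H)·P̄ = [291/362 747/362; 747/362 3067/362]
step 1: x̄ = F·x = [3035/362, 3115/362]
step 1: P̄ = F·P·Fᵀ + Q = [25299/362 29859/362; 29859/362 38817/362]
step 1: y = z − H·x̄ = [-2311/362, -3176/181]
step 1: S = H·P̄·Hᵀ + R = [25661/362 23019/181; 23019/181 44401/181]
step 1: K = P̄·Hᵀ·S⁻¹ = [351117/439919 46038/439919; 869199/439919 -199161/439919]
step 1: x' = x̄ + K·y = [638921/439919, 1731214/439919]
step 1: P' = (I − K·H)·P̄ = [351117/439919 869199/439919; 869199/439919 3404241/439919]
step 2: x̄ = F·x = [5379191/439919, 6471484/439919]
step 2: P̄ = F·P·Fᵀ + Q = [28967081/439919 33831735/439919; 33831735/439919 43792782/439919]
step 2: y = z − H·x̄ = [-4499353/439919, -10106008/439919]
step 2: S = H·P̄·Hᵀ + R = [29407000/439919 53069508/439919; 53069508/439919 103265777/439919]
step 2: K = P̄·Hᵀ·S⁻¹ = [397653767/500919544 13267377/125229886; 980683269/500919544 -56020755/125229886]
step 2: x' = x̄ + K·y = [838873431/500919544, 2486451821/500919544]
step 2: P' = (I − K·H)·P̄ = [397653767/500919544 980683269/500919544; 980683269/500919544 3838381887/500919544]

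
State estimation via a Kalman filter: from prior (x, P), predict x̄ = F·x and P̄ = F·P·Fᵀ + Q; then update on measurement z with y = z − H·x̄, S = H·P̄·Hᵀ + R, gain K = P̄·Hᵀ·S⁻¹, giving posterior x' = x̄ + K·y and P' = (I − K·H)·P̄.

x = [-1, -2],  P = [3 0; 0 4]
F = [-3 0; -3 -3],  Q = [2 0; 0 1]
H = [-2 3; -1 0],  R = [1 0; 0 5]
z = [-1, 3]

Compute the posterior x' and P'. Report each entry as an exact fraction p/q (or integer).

x̄ = F·x = [3, 9]
P̄ = F·P·Fᵀ + Q = [29 27; 27 64]
y = z − H·x̄ = [-22, 6]
S = H·P̄·Hᵀ + R = [369 -23; -23 34]
K = P̄·Hᵀ·S⁻¹ = [115/12017 -10172/12017; 4071/12017 -6789/12017]
x' = x̄ + K·y = [-451/197, -363/197]
P' = (I − K·H)·P̄ = [50860/12017 33945/12017; 33945/12017 23987/12017]

x' = [-451/197, -363/197]
P' = [50860/12017 33945/12017; 33945/12017 23987/12017]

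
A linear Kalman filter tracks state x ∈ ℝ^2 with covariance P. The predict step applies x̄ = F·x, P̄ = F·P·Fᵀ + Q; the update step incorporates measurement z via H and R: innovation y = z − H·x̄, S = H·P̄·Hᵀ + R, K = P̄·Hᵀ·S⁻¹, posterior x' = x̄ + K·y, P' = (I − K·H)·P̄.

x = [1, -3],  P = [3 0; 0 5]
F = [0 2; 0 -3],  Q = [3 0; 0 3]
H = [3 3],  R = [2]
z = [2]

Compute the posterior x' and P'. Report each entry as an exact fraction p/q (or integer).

x' = [-459/101, 531/101]
P' = [1882/101 -1896/101; -1896/101 1932/101]

x̄ = F·x = [-6, 9]
P̄ = F·P·Fᵀ + Q = [23 -30; -30 48]
y = z − H·x̄ = [-7]
S = H·P̄·Hᵀ + R = [101]
K = P̄·Hᵀ·S⁻¹ = [-21/101; 54/101]
x' = x̄ + K·y = [-459/101, 531/101]
P' = (I − K·H)·P̄ = [1882/101 -1896/101; -1896/101 1932/101]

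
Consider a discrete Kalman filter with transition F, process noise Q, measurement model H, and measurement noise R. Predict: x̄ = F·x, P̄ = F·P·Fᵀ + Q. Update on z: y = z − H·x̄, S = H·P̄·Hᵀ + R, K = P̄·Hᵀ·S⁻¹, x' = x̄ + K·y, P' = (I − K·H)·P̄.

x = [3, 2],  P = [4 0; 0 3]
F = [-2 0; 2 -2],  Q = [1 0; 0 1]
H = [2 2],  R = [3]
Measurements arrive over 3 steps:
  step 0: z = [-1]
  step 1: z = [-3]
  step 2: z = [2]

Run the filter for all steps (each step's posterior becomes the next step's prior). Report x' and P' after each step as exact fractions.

step 0: x̄ = F·x = [-6, 2]
step 0: P̄ = F·P·Fᵀ + Q = [17 -16; -16 29]
step 0: y = z − H·x̄ = [7]
step 0: S = H·P̄·Hᵀ + R = [59]
step 0: K = P̄·Hᵀ·S⁻¹ = [2/59; 26/59]
step 0: x' = x̄ + K·y = [-340/59, 300/59]
step 0: P' = (I − K·H)·P̄ = [999/59 -996/59; -996/59 1035/59]
step 1: x̄ = F·x = [680/59, -1280/59]
step 1: P̄ = F·P·Fᵀ + Q = [4055/59 -7980/59; -7980/59 16163/59]
step 1: y = z − H·x̄ = [1023/59]
step 1: S = H·P̄·Hᵀ + R = [17209/59]
step 1: K = P̄·Hᵀ·S⁻¹ = [-7850/17209; 16366/17209]
step 1: x' = x̄ + K·y = [62230/17209, -89578/17209]
step 1: P' = (I − K·H)·P̄ = [138305/17209 -150080/17209; -150080/17209 174629/17209]
step 2: x̄ = F·x = [-124460/17209, 303616/17209]
step 2: P̄ = F·P·Fᵀ + Q = [570429/17209 -1153540/17209; -1153540/17209 2469585/17209]
step 2: y = z − H·x̄ = [-323894/17209]
step 2: S = H·P̄·Hᵀ + R = [2983363/17209]
step 2: K = P̄·Hᵀ·S⁻¹ = [-1166222/2983363; 2632090/2983363]
step 2: x' = x̄ + K·y = [373232/2983363, 3095972/2983363]
step 2: P' = (I − K·H)·P̄ = [19857227/2983363 -21606560/2983363; -21606560/2983363 25554695/2983363]

step 0: x' = [-340/59, 300/59], P' = [999/59 -996/59; -996/59 1035/59]
step 1: x' = [62230/17209, -89578/17209], P' = [138305/17209 -150080/17209; -150080/17209 174629/17209]
step 2: x' = [373232/2983363, 3095972/2983363], P' = [19857227/2983363 -21606560/2983363; -21606560/2983363 25554695/2983363]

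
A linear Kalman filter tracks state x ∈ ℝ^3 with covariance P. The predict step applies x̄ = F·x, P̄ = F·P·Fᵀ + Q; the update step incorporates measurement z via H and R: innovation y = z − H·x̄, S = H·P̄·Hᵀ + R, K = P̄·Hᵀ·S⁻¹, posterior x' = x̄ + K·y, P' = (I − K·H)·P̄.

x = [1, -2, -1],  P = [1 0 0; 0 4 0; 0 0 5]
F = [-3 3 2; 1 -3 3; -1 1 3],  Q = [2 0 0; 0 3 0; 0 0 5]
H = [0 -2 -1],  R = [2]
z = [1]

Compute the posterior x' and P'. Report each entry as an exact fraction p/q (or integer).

x' = [-1952/175, 498/175, -167/25]
P' = [11482/175 -3393/175 972/25; -3393/175 3821/525 -1034/75; 972/25 -1034/75 2102/75]

x̄ = F·x = [-11, 4, -6]
P̄ = F·P·Fᵀ + Q = [67 -9 45; -9 85 32; 45 32 55]
y = z − H·x̄ = [3]
S = H·P̄·Hᵀ + R = [525]
K = P̄·Hᵀ·S⁻¹ = [-9/175; -202/525; -17/75]
x' = x̄ + K·y = [-1952/175, 498/175, -167/25]
P' = (I − K·H)·P̄ = [11482/175 -3393/175 972/25; -3393/175 3821/525 -1034/75; 972/25 -1034/75 2102/75]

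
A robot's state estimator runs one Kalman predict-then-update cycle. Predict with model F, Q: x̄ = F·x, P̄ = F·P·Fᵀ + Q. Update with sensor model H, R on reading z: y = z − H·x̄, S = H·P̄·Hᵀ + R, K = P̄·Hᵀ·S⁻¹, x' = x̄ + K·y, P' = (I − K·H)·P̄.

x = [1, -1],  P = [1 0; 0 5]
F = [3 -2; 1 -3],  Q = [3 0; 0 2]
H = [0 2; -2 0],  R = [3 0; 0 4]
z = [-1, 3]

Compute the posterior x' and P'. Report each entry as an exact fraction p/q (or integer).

x' = [-815/693, -25/42]
P' = [628/693 1/21; 1/21 5/7]

x̄ = F·x = [5, 4]
P̄ = F·P·Fᵀ + Q = [32 33; 33 48]
y = z − H·x̄ = [-9, 13]
S = H·P̄·Hᵀ + R = [195 -132; -132 132]
K = P̄·Hᵀ·S⁻¹ = [2/63 -314/693; 10/21 -1/42]
x' = x̄ + K·y = [-815/693, -25/42]
P' = (I − K·H)·P̄ = [628/693 1/21; 1/21 5/7]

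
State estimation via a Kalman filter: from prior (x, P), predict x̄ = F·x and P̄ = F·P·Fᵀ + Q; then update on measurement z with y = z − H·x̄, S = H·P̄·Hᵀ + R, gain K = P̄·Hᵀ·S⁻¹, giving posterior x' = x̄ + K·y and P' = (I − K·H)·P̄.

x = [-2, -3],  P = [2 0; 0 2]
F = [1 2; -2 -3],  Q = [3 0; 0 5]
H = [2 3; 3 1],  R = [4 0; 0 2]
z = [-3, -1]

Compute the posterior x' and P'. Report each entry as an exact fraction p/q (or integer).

x' = [-1888/7697, -4633/7697]
P' = [3338/7697 -3656/7697; -3656/7697 6716/7697]

x̄ = F·x = [-8, 13]
P̄ = F·P·Fᵀ + Q = [13 -16; -16 31]
y = z − H·x̄ = [-26, 10]
S = H·P̄·Hᵀ + R = [143 -5; -5 54]
K = P̄·Hᵀ·S⁻¹ = [-1073/7697 3179/7697; 3209/7697 -2126/7697]
x' = x̄ + K·y = [-1888/7697, -4633/7697]
P' = (I − K·H)·P̄ = [3338/7697 -3656/7697; -3656/7697 6716/7697]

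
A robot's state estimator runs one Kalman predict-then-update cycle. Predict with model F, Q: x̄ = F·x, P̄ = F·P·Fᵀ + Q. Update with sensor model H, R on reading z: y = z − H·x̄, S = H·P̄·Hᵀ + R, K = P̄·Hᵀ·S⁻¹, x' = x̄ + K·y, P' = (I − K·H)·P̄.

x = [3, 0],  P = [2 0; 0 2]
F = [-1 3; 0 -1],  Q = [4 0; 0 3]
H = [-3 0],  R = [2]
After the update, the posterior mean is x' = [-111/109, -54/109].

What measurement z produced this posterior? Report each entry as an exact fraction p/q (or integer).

x̄ = F·x = [-3, 0]
P̄ = F·P·Fᵀ + Q = [24 -6; -6 5]
S = H·P̄·Hᵀ + R = [218]
K = P̄·Hᵀ·S⁻¹ = [-36/109; 9/109]
x' − x̄ = [216/109, -54/109] = K·y
y = (KᵀK)⁻¹·Kᵀ·(x' − x̄) = [-6]
z = y + H·x̄ = [-6] + [9] = [3]

z = [3]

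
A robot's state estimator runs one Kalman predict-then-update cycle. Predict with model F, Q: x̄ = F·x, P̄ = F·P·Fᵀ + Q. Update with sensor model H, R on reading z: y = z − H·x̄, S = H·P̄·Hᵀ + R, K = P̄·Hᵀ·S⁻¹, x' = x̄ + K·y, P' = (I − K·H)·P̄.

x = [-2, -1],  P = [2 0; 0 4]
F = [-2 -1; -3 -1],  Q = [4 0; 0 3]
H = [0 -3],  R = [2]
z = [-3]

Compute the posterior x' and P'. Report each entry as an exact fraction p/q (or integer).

x̄ = F·x = [5, 7]
P̄ = F·P·Fᵀ + Q = [16 16; 16 25]
y = z − H·x̄ = [18]
S = H·P̄·Hᵀ + R = [227]
K = P̄·Hᵀ·S⁻¹ = [-48/227; -75/227]
x' = x̄ + K·y = [271/227, 239/227]
P' = (I − K·H)·P̄ = [1328/227 32/227; 32/227 50/227]

x' = [271/227, 239/227]
P' = [1328/227 32/227; 32/227 50/227]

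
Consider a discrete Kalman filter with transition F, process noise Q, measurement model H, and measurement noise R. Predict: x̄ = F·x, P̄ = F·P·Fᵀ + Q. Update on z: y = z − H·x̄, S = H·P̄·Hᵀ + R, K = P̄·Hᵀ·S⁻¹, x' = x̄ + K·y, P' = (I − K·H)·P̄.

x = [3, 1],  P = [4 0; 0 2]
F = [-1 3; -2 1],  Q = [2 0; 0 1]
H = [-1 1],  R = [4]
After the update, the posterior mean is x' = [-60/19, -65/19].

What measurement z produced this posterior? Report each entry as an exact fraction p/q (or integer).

x̄ = F·x = [0, -5]
P̄ = F·P·Fᵀ + Q = [24 14; 14 19]
S = H·P̄·Hᵀ + R = [19]
K = P̄·Hᵀ·S⁻¹ = [-10/19; 5/19]
x' − x̄ = [-60/19, 30/19] = K·y
y = (KᵀK)⁻¹·Kᵀ·(x' − x̄) = [6]
z = y + H·x̄ = [6] + [-5] = [1]

z = [1]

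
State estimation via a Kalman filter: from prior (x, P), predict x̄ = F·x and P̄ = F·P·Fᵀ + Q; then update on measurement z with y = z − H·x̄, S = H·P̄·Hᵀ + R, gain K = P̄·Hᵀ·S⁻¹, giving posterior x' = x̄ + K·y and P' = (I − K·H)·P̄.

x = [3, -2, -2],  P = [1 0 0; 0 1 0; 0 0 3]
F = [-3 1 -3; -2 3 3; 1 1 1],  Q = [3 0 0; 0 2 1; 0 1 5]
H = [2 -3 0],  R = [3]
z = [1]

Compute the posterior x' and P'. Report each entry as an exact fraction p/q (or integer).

x̄ = F·x = [-5, -18, -1]
P̄ = F·P·Fᵀ + Q = [40 -18 -11; -18 42 11; -11 11 10]
y = z − H·x̄ = [-43]
S = H·P̄·Hᵀ + R = [757]
K = P̄·Hᵀ·S⁻¹ = [134/757; -162/757; -55/757]
x' = x̄ + K·y = [-9547/757, -6660/757, 1608/757]
P' = (I − K·H)·P̄ = [12324/757 8082/757 -957/757; 8082/757 5550/757 -583/757; -957/757 -583/757 4545/757]

x' = [-9547/757, -6660/757, 1608/757]
P' = [12324/757 8082/757 -957/757; 8082/757 5550/757 -583/757; -957/757 -583/757 4545/757]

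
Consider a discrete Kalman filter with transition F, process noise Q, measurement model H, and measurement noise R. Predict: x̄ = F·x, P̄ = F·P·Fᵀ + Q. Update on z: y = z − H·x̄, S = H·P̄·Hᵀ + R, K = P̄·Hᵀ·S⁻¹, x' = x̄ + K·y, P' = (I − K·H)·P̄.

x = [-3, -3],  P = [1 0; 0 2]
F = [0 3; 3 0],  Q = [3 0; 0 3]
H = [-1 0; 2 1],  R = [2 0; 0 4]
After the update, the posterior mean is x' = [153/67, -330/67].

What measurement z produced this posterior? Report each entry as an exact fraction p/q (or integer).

x̄ = F·x = [-9, -9]
P̄ = F·P·Fᵀ + Q = [21 0; 0 12]
S = H·P̄·Hᵀ + R = [23 -42; -42 100]
K = P̄·Hᵀ·S⁻¹ = [-42/67 21/134; 63/67 69/134]
x' − x̄ = [756/67, 273/67] = K·y
y = (KᵀK)⁻¹·Kᵀ·(x' − x̄) = [-11, 28]
z = y + H·x̄ = [-11, 28] + [9, -27] = [-2, 1]

z = [-2, 1]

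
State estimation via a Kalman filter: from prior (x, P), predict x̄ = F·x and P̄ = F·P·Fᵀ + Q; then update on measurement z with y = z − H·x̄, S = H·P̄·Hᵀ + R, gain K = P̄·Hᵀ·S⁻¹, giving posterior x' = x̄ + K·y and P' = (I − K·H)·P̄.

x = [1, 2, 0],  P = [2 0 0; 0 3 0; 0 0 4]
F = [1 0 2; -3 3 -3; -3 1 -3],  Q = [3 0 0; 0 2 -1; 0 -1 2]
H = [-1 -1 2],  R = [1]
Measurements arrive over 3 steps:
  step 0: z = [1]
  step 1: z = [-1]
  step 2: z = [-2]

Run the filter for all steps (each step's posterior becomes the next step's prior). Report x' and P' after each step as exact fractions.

step 0: x' = [-4/3, 956/153, 449/153], P' = [4 -19/3 -4/3; -19/3 7658/153 3380/153; -4/3 3380/153 1631/153]
step 1: x' = [458/1143, 74959/8763, 104189/26289], P' = [3301/1143 -555/127 -1009/1143; -555/127 1809307/8763 883888/8763; -1009/1143 883888/8763 1316498/26289]
step 2: x' = [69254444/194092863, 54004018/64697621, -79562684/194092863], P' = [557213731/194092863 -212654120/64697621 -68025751/194092863; -212654120/64697621 9766448587/64697621 4763325751/64697621; -68025751/194092863 4763325751/64697621 7125296308/194092863]

step 0: x̄ = F·x = [1, 3, -1]
step 0: P̄ = F·P·Fᵀ + Q = [21 -30 -30; -30 83 62; -30 62 59]
step 0: y = z − H·x̄ = [7]
step 0: S = H·P̄·Hᵀ + R = [153]
step 0: K = P̄·Hᵀ·S⁻¹ = [-1/3; 71/153; 86/153]
step 0: x' = x̄ + K·y = [-4/3, 956/153, 449/153]
step 0: P' = (I − K·H)·P̄ = [4 -19/3 -4/3; -19/3 7658/153 3380/153; -4/3 3380/153 1631/153]
step 1: x̄ = F·x = [694/153, 237/17, 13/9]
step 1: P̄ = F·P·Fᵀ + Q = [6779/153 843/17 -235/9; 843/17 4705/17 68; -235/9 68 589/9]
step 1: y = z − H·x̄ = [248/17]
step 1: S = H·P̄·Hᵀ + R = [8763/17]
step 1: K = P̄·Hᵀ·S⁻¹ = [-36/127; -3236/8763; 1513/8763]
step 1: x' = x̄ + K·y = [458/1143, 74959/8763, 104189/26289]
step 1: P' = (I − K·H)·P̄ = [3301/1143 -555/127 -1009/1143; -555/127 1809307/8763 883888/8763; -1009/1143 883888/8763 1316498/26289]
step 2: x̄ = F·x = [218912/26289, 36718/2921, -39764/8763]
step 2: P̄ = F·P·Fᵀ + Q = [5327954/26289 849715/2921 -909817/8763; 849715/2921 1706212/2921 -229979/2921; -909817/8763 -229979/2921 791296/8763]
step 2: y = z − H·x̄ = [735380/26289]
step 2: S = H·P̄·Hᵀ + R = [64697621/26289]
step 2: K = P̄·Hᵀ·S⁻¹ = [-18434291/64697621; -27142965/64697621; 9547038/64697621]
step 2: x' = x̄ + K·y = [69254444/194092863, 54004018/64697621, -79562684/194092863]
step 2: P' = (I − K·H)·P̄ = [557213731/194092863 -212654120/64697621 -68025751/194092863; -212654120/64697621 9766448587/64697621 4763325751/64697621; -68025751/194092863 4763325751/64697621 7125296308/194092863]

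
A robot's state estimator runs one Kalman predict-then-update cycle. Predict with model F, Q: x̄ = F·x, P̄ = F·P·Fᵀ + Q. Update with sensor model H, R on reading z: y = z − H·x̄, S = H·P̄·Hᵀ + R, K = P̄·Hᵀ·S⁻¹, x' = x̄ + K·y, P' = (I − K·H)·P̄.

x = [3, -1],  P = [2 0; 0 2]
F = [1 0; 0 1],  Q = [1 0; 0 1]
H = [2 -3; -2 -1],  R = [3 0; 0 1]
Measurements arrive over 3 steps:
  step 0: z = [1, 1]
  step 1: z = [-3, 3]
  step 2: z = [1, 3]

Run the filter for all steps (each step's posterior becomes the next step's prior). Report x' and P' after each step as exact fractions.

step 0: x' = [-1/17, -7/13], P' = [3/17 0; 0 3/13]
step 1: x' = [-69/53, -1/11], P' = [60/371 0; 0 16/77]
step 2: x' = [-8345/8009, -379/449], P' = [1293/8009 0; 0 93/449]

step 0: x̄ = F·x = [3, -1]
step 0: P̄ = F·P·Fᵀ + Q = [3 0; 0 3]
step 0: y = z − H·x̄ = [-8, 6]
step 0: S = H·P̄·Hᵀ + R = [42 -3; -3 16]
step 0: K = P̄·Hᵀ·S⁻¹ = [2/17 -6/17; -3/13 -3/13]
step 0: x' = x̄ + K·y = [-1/17, -7/13]
step 0: P' = (I − K·H)·P̄ = [3/17 0; 0 3/13]
step 1: x̄ = F·x = [-1/17, -7/13]
step 1: P̄ = F·P·Fᵀ + Q = [20/17 0; 0 16/13]
step 1: y = z − H·x̄ = [-994/221, 518/221]
step 1: S = H·P̄·Hᵀ + R = [4151/221 -224/221; -224/221 1533/221]
step 1: K = P̄·Hᵀ·S⁻¹ = [40/371 -120/371; -16/77 -16/77]
step 1: x' = x̄ + K·y = [-69/53, -1/11]
step 1: P' = (I − K·H)·P̄ = [60/371 0; 0 16/77]
step 2: x̄ = F·x = [-69/53, -1/11]
step 2: P̄ = F·P·Fᵀ + Q = [431/371 0; 0 93/77]
step 2: y = z − H·x̄ = [1942/583, 178/583]
step 2: S = H·P̄·Hᵀ + R = [75568/4081 -4177/4081; -4177/4081 27974/4081]
step 2: K = P̄·Hᵀ·S⁻¹ = [862/8009 -2586/8009; -93/449 -93/449]
step 2: x' = x̄ + K·y = [-8345/8009, -379/449]
step 2: P' = (I − K·H)·P̄ = [1293/8009 0; 0 93/449]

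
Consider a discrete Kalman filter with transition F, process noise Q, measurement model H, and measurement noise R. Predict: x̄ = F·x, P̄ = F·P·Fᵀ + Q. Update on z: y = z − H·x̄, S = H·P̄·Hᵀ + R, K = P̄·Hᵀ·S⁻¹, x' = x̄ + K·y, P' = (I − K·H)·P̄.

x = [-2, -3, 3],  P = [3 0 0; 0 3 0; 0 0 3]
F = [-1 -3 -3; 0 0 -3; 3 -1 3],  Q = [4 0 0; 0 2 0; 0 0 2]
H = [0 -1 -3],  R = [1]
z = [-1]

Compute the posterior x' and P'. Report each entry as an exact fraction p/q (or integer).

x' = [410/133, -3175/399, 398/133]
P' = [7141/133 2655/133 -891/133; 2655/133 8867/399 -991/133; -891/133 -991/133 347/133]

x̄ = F·x = [2, -9, 6]
P̄ = F·P·Fᵀ + Q = [61 27 -27; 27 29 -27; -27 -27 59]
y = z − H·x̄ = [8]
S = H·P̄·Hᵀ + R = [399]
K = P̄·Hᵀ·S⁻¹ = [18/133; 52/399; -50/133]
x' = x̄ + K·y = [410/133, -3175/399, 398/133]
P' = (I − K·H)·P̄ = [7141/133 2655/133 -891/133; 2655/133 8867/399 -991/133; -891/133 -991/133 347/133]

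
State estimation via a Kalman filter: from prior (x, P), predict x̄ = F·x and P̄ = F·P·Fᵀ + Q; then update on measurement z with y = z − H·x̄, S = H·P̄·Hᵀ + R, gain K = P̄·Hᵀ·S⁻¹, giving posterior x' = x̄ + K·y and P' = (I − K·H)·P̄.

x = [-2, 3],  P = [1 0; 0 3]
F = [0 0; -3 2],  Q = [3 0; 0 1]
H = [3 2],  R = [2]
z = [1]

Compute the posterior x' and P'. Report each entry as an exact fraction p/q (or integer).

x̄ = F·x = [0, 12]
P̄ = F·P·Fᵀ + Q = [3 0; 0 22]
y = z − H·x̄ = [-23]
S = H·P̄·Hᵀ + R = [117]
K = P̄·Hᵀ·S⁻¹ = [1/13; 44/117]
x' = x̄ + K·y = [-23/13, 392/117]
P' = (I − K·H)·P̄ = [30/13 -44/13; -44/13 638/117]

x' = [-23/13, 392/117]
P' = [30/13 -44/13; -44/13 638/117]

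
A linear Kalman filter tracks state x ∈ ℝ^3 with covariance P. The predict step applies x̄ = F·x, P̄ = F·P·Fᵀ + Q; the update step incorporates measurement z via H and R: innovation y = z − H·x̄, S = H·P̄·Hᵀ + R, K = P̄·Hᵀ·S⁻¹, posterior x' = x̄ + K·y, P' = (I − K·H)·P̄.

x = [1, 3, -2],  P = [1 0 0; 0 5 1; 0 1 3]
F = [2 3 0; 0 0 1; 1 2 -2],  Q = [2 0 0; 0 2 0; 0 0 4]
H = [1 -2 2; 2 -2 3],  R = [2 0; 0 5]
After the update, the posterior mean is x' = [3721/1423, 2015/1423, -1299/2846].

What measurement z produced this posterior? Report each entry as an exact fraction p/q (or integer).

z = [-2, 2]

x̄ = F·x = [11, -2, 11]
P̄ = F·P·Fᵀ + Q = [51 3 26; 3 5 -4; 26 -4 29]
S = H·P̄·Hᵀ + R = [313 500; 500 826]
K = P̄·Hᵀ·S⁻¹ = [-3439/4269 2981/4269; -2195/4269 1246/4269; 1246/4269 11/8538]
x' − x̄ = [-11932/1423, 4861/1423, -32605/2846] = K·y
y = (KᵀK)⁻¹·Kᵀ·(x' − x̄) = [-39, -57]
z = y + H·x̄ = [-39, -57] + [37, 59] = [-2, 2]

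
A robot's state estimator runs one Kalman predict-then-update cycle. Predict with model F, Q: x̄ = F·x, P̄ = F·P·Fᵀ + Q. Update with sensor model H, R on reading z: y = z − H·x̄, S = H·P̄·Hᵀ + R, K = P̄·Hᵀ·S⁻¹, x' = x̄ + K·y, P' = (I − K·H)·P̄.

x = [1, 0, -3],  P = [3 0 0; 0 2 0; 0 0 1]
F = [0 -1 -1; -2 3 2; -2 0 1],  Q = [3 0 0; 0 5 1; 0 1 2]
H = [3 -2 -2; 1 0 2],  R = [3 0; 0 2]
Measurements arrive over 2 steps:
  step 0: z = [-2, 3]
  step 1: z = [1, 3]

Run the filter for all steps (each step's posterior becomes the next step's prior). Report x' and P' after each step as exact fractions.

step 0: x̄ = F·x = [3, -8, -5]
step 0: P̄ = F·P·Fᵀ + Q = [6 -8 -1; -8 39 15; -1 15 15]
step 0: y = z − H·x̄ = [-37, 10]
step 0: S = H·P̄·Hᵀ + R = [501 -90; -90 64]
step 0: K = P̄·Hᵀ·S⁻¹ = [222/1997 437/1997; -539/1997 -143/3994; -237/3994 2953/7988]
step 0: x' = x̄ + K·y = [2147/1997, 3252/1997, 1782/1997]
step 0: P' = (I − K·H)·P̄ = [2242/1997 3714/1997 -684/1997; 3714/1997 8308/1997 -3857/3994; -684/1997 -3857/3994 4321/7988]
step 1: x̄ = F·x = [-5034/1997, 9026/1997, -2512/1997]
step 1: P̄ = F·P·Fᵀ + Q = [46089/7988 -11382/1997 27633/7988; -11382/1997 35808/1997 -10840/1997; 27633/7988 -10840/1997 67113/7988]
step 1: y = z − H·x̄ = [30127/1997, 16049/1997]
step 1: S = H·P̄·Hᵀ + R = [1148005/7988 244843/7988; 244843/7988 441049/7988]
step 1: K = P̄·Hᵀ·S⁻¹ = [240878/2069671 341899/2069671; -14516416/55881117 -8697272/55881117; -3007010/55881117 22176917/55881117]
step 1: x' = x̄ + K·y = [1164419/2069671, -36322294/55881117, 62569747/55881117]
step 1: P' = (I − K·H)·P̄ = [2354706/2069671 4006196/2069671 -835454/2069671; 4006196/2069671 246806480/55881117 -62780918/55881117; -835454/2069671 -62780918/55881117 33455546/55881117]

step 0: x' = [2147/1997, 3252/1997, 1782/1997], P' = [2242/1997 3714/1997 -684/1997; 3714/1997 8308/1997 -3857/3994; -684/1997 -3857/3994 4321/7988]
step 1: x' = [1164419/2069671, -36322294/55881117, 62569747/55881117], P' = [2354706/2069671 4006196/2069671 -835454/2069671; 4006196/2069671 246806480/55881117 -62780918/55881117; -835454/2069671 -62780918/55881117 33455546/55881117]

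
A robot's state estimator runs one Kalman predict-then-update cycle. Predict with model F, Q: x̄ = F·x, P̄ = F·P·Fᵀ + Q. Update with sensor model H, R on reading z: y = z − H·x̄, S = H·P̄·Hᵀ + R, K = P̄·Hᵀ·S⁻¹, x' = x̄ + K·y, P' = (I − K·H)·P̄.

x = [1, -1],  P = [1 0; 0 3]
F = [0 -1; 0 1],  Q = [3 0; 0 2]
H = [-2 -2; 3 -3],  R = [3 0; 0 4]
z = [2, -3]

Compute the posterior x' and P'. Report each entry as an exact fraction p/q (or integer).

x' = [-10/11, 1/55]
P' = [3/11 3/55; 3/55 963/3575]

x̄ = F·x = [1, -1]
P̄ = F·P·Fᵀ + Q = [6 -3; -3 5]
y = z − H·x̄ = [2, -9]
S = H·P̄·Hᵀ + R = [23 -6; -6 157]
K = P̄·Hᵀ·S⁻¹ = [-12/55 9/55; -772/3575 -576/3575]
x' = x̄ + K·y = [-10/11, 1/55]
P' = (I − K·H)·P̄ = [3/11 3/55; 3/55 963/3575]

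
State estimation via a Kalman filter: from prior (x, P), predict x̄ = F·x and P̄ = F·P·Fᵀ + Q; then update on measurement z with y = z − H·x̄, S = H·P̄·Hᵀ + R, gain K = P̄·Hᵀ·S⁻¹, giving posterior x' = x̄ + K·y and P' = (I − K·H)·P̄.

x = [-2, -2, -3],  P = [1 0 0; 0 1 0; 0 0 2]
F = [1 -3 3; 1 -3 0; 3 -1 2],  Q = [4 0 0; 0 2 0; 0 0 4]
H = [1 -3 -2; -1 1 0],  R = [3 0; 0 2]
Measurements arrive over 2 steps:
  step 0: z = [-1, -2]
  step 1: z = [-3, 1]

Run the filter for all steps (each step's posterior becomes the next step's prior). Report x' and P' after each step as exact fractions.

step 0: x̄ = F·x = [-5, 4, -10]
step 0: P̄ = F·P·Fᵀ + Q = [32 10 18; 10 12 6; 18 6 22]
step 0: y = z − H·x̄ = [-4, -11]
step 0: S = H·P̄·Hᵀ + R = [171 -4; -4 26]
step 0: K = P̄·Hᵀ·S⁻¹ = [-486/2215 -1949/2215; -98/443 19/443; -596/2215 -1114/2215]
step 0: x' = x̄ + K·y = [12308/2215, 1955/443, -7512/2215]
step 0: P' = (I − K·H)·P̄ = [11478/2215 1516/443 -4902/2215; 1516/443 1554/443 -1426/443; -4902/2215 -1426/443 9138/2215]
step 1: x̄ = F·x = [-39553/2215, -17017/2215, 2425/443]
step 1: P̄ = F·P·Fᵀ + Q = [225958/2215 85392/2215 9404/443; 85392/2215 40358/2215 2984/443; 9404/443 2984/443 16140/443]
step 1: y = z − H·x̄ = [6107/2215, -20321/2215]
step 1: S = H·P̄·Hᵀ + R = [397233/2215 58736/2215; 58736/2215 99962/2215]
step 1: K = P̄·Hᵀ·S⁻¹ = [-940134/8184715 -10956893/8184715; -125914/1169245 -452773/1169245; -3165356/8184715 -768382/8184715]
step 1: x' = x̄ + K·y = [-48224112/8184715, -5176162/1169245, 43125567/8184715]
step 1: P' = (I − K·H)·P̄ = [86869544/8184715 9279394/1169245 -52588664/8184715; 9279394/1169245 1196264/167035 -7732204/1169245; -52588664/8184715 -7732204/1169245 59641844/8184715]

step 0: x' = [12308/2215, 1955/443, -7512/2215], P' = [11478/2215 1516/443 -4902/2215; 1516/443 1554/443 -1426/443; -4902/2215 -1426/443 9138/2215]
step 1: x' = [-48224112/8184715, -5176162/1169245, 43125567/8184715], P' = [86869544/8184715 9279394/1169245 -52588664/8184715; 9279394/1169245 1196264/167035 -7732204/1169245; -52588664/8184715 -7732204/1169245 59641844/8184715]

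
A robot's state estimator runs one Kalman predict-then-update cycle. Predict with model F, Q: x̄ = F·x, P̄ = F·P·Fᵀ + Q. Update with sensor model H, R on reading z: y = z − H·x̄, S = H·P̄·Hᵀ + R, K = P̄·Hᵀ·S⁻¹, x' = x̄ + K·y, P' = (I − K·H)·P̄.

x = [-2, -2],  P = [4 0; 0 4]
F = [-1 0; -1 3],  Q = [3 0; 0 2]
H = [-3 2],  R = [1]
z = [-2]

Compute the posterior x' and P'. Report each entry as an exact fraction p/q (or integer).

x' = [53/46, 16/23]
P' = [1119/184 209/23; 209/23 318/23]

x̄ = F·x = [2, -4]
P̄ = F·P·Fᵀ + Q = [7 4; 4 42]
y = z − H·x̄ = [12]
S = H·P̄·Hᵀ + R = [184]
K = P̄·Hᵀ·S⁻¹ = [-13/184; 9/23]
x' = x̄ + K·y = [53/46, 16/23]
P' = (I − K·H)·P̄ = [1119/184 209/23; 209/23 318/23]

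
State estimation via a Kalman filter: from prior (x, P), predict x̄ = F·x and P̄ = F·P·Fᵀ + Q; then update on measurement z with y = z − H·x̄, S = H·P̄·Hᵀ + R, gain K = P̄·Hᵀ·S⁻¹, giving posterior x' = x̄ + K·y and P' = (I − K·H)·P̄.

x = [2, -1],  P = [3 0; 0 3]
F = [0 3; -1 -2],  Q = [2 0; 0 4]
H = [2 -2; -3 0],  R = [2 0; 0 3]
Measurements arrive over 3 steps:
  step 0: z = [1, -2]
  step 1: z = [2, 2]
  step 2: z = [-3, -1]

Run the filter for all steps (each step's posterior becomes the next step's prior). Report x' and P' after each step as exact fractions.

step 0: x̄ = F·x = [-3, 0]
step 0: P̄ = F·P·Fᵀ + Q = [29 -18; -18 19]
step 0: y = z − H·x̄ = [7, -11]
step 0: S = H·P̄·Hᵀ + R = [338 -282; -282 264]
step 0: K = P̄·Hᵀ·S⁻¹ = [47/1618 -483/1618; -359/809 -218/809]
step 0: x' = x̄ + K·y = [394/809, -115/809]
step 0: P' = (I − K·H)·P̄ = [483/1618 218/809; 218/809 577/809]
step 1: x̄ = F·x = [-345/809, -164/809]
step 1: P̄ = F·P·Fᵀ + Q = [6811/809 -4116/809; -4116/809 13315/1618]
step 1: y = z − H·x̄ = [1980/809, 583/809]
step 1: S = H·P̄·Hᵀ + R = [88420/809 -65562/809; -65562/809 63726/809]
step 1: K = P̄·Hᵀ·S⁻¹ = [10927/275294 -38514/137647; -116099/275294 -66101/275294]
step 1: x' = x̄ + K·y = [-73083/137647, -387591/275294]
step 1: P' = (I − K·H)·P̄ = [38514/137647 66101/275294; 66101/275294 91100/137647]
step 2: x̄ = F·x = [-1162773/275294, 460674/137647]
step 2: P̄ = F·P·Fᵀ + Q = [1095194/137647 -1291503/275294; -1291503/275294 1085704/137647]
step 2: y = z − H·x̄ = [1671180/137647, -3763613/275294]
step 2: S = H·P̄·Hᵀ + R = [14164898/137647 -10445673/137647; -10445673/137647 10269687/137647]
step 2: K = P̄·Hᵀ·S⁻¹ = [3481891/88044017 -24626373/88044017; -74233777/176088034 -21144482/88044017]
step 2: x' = x̄ + K·y = [7071222/88044017, 133097063/88044017]
step 2: P' = (I − K·H)·P̄ = [24626373/88044017 21144482/88044017; 21144482/88044017 116522741/176088034]

step 0: x' = [394/809, -115/809], P' = [483/1618 218/809; 218/809 577/809]
step 1: x' = [-73083/137647, -387591/275294], P' = [38514/137647 66101/275294; 66101/275294 91100/137647]
step 2: x' = [7071222/88044017, 133097063/88044017], P' = [24626373/88044017 21144482/88044017; 21144482/88044017 116522741/176088034]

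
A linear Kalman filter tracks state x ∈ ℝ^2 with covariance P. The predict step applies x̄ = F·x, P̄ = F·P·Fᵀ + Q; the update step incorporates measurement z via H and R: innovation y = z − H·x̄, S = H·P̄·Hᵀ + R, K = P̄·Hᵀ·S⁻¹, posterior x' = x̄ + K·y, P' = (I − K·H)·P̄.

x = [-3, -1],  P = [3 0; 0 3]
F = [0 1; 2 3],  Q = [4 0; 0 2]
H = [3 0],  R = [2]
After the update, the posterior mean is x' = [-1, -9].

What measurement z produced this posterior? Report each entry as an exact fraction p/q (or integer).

x̄ = F·x = [-1, -9]
P̄ = F·P·Fᵀ + Q = [7 9; 9 41]
S = H·P̄·Hᵀ + R = [65]
K = P̄·Hᵀ·S⁻¹ = [21/65; 27/65]
x' − x̄ = [0, 0] = K·y
y = (KᵀK)⁻¹·Kᵀ·(x' − x̄) = [0]
z = y + H·x̄ = [0] + [-3] = [-3]

z = [-3]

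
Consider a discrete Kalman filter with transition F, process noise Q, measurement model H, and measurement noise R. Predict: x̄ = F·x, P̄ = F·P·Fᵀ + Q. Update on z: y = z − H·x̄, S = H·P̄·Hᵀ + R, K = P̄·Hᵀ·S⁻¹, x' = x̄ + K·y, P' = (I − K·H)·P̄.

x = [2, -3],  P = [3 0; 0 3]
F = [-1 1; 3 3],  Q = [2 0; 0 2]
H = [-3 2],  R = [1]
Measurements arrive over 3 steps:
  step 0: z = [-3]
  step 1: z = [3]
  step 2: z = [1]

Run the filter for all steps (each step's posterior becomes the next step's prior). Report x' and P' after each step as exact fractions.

step 0: x̄ = F·x = [-5, -3]
step 0: P̄ = F·P·Fᵀ + Q = [8 0; 0 56]
step 0: y = z − H·x̄ = [-12]
step 0: S = H·P̄·Hᵀ + R = [297]
step 0: K = P̄·Hᵀ·S⁻¹ = [-8/99; 112/297]
step 0: x' = x̄ + K·y = [-133/33, -745/99]
step 0: P' = (I − K·H)·P̄ = [200/33 896/99; 896/99 4088/297]
step 1: x̄ = F·x = [-346/99, -104/3]
step 1: P̄ = F·P·Fᵀ + Q = [1106/297 208/9; 208/9 1030/3]
step 1: y = z − H·x̄ = [2041/33]
step 1: S = H·P̄·Hᵀ + R = [37307/33]
step 1: K = P̄·Hᵀ·S⁻¹ = [3470/111921; 20372/37307]
step 1: x' = x̄ + K·y = [-58848/37307, -33332/37307]
step 1: P' = (I − K·H)·P̄ = [98386/37307 444472/111921; 444472/111921 232422/37307]
step 2: x̄ = F·x = [25516/37307, -276540/37307]
step 2: P̄ = F·P·Fᵀ + Q = [327322/111921 402108/37307; 402108/37307 5718718/37307]
step 2: y = z − H·x̄ = [666935/37307]
step 2: S = H·P̄·Hᵀ + R = [19068849/37307]
step 2: K = P̄·Hᵀ·S⁻¹ = [476894/19068849; 10231112/19068849]
step 2: x' = x̄ + K·y = [21567482/19068849, 41552180/19068849]
step 2: P' = (I − K·H)·P̄ = [49672270/19068849 74746852/19068849; 74746852/19068849 117235834/19068849]

step 0: x' = [-133/33, -745/99], P' = [200/33 896/99; 896/99 4088/297]
step 1: x' = [-58848/37307, -33332/37307], P' = [98386/37307 444472/111921; 444472/111921 232422/37307]
step 2: x' = [21567482/19068849, 41552180/19068849], P' = [49672270/19068849 74746852/19068849; 74746852/19068849 117235834/19068849]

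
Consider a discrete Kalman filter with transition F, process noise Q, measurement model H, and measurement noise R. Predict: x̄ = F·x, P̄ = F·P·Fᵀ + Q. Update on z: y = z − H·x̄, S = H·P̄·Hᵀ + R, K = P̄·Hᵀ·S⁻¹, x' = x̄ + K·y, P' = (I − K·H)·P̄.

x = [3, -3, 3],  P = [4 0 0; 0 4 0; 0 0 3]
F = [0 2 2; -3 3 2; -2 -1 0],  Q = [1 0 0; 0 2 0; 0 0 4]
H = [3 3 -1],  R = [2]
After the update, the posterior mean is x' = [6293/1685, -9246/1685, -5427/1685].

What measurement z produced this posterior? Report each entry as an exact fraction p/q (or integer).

z = [-2]

x̄ = F·x = [0, -12, -3]
P̄ = F·P·Fᵀ + Q = [29 36 -8; 36 86 12; -8 12 24]
S = H·P̄·Hᵀ + R = [1685]
K = P̄·Hᵀ·S⁻¹ = [203/1685; 354/1685; -12/1685]
x' − x̄ = [6293/1685, 10974/1685, -372/1685] = K·y
y = (KᵀK)⁻¹·Kᵀ·(x' − x̄) = [31]
z = y + H·x̄ = [31] + [-33] = [-2]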